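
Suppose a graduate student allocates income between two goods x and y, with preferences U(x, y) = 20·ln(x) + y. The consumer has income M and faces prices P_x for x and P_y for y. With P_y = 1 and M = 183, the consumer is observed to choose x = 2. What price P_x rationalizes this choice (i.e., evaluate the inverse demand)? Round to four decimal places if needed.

MU_x = 20/x, MU_y = 1. Tangency: 20/x = P_x/P_y.
So x*(P_x,P_y) = 20·P_y/P_x, independent of income; and y* = (M − 20·P_y)/P_y.
Set x* = 2 in the demand function and solve for P_x: P_x = 10.

P_x = 10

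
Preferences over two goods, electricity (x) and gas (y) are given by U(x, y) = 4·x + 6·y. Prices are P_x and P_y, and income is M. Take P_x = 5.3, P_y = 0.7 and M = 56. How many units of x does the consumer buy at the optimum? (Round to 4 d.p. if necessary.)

y gives more utility per dollar, so spend all income on y: y* = M/P_y, x* = 0.
Numerically: x* = 0, y* = 80.

x* = 0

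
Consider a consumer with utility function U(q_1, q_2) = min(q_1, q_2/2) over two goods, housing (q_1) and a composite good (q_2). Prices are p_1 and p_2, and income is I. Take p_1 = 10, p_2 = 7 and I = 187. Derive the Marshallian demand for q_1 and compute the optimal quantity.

Leontief preferences: the optimum is at the kink where q_1/1 = q_2/2, i.e. q_2 = 2·q_1.
Budget: p_1·q_1 + p_2·2·q_1 = I, so (p_1 + 2·p_2)·q_1 = I.
Demand: q_1*(p_1,p_2,I) = I/(p_1 + 2·p_2), q_2* = 2·I/(p_1 + 2·p_2).
Here 10 + 2·7 = 24, giving q_1* = 7.7917.

q_1* = 7.7917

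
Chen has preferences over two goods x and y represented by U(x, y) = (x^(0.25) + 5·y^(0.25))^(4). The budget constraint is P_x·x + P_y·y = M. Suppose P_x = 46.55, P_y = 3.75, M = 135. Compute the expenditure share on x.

share on x = 0.0481

MU_x ∝ x^(-0.75), MU_y ∝ 5·y^(-0.75), so MRS = (1/5)·(y/x)^(0.75) = P_x/P_y.
Hence y/x = (5·P_x/P_y)^(1/(0.75)), i.e. raised to the 4/3 power.
With the ratio pinned down, the budget gives x* = M/(P_x + P_y·(y/x)) and y* = (y/x)·x*.
Numerically y/x = 245.741155, so x* = 135/(46.55 + 3.75·245.741155) = 0.1395 and y* = 245.741155·0.1395 = 34.2689.
Expenditure on x: 46.55·0.1395 = 6.4915; share = 0.0481.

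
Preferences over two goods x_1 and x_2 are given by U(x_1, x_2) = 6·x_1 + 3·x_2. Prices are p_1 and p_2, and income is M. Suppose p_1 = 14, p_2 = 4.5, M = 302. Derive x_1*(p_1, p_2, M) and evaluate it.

x_1* = 0

x_2 gives more utility per dollar, so spend all income on x_2: x_2* = M/p_2, x_1* = 0.
Numerically: x_1* = 0, x_2* = 67.1111.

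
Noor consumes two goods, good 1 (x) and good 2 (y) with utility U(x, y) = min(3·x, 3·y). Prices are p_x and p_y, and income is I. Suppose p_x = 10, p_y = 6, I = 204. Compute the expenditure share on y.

With perfect complements, no substitution: consume in ratio x:y = 3:3.
Budget: p_x·x + p_y·x = I, so (3·p_x + 3·p_y)·x = 3·I.
Demand: x*(p_x,p_y,I) = 3·I/(3·p_x + 3·p_y), y* = 3·I/(3·p_x + 3·p_y).
Here 3·10 + 3·6 = 48, giving x* = 12.75 and y* = 12.75.
Expenditure on y: 6·12.75 = 76.5; share = 0.375.

share on y = 0.375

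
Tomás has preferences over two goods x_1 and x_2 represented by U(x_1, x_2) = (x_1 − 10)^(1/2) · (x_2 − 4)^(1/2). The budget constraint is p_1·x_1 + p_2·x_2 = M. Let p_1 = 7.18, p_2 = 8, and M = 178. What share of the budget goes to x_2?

Discretionary income = 178 − 10·7.18 − 4·8 = 74.2; x_1* = 10 + 0.5·74.2/7.18 = 15.1671; x_2* = 4 + 0.5·74.2/8 = 8.6375.
Expenditure on x_2: 8·8.6375 = 69.1; share = 0.3882.

share on x_2 = 0.3882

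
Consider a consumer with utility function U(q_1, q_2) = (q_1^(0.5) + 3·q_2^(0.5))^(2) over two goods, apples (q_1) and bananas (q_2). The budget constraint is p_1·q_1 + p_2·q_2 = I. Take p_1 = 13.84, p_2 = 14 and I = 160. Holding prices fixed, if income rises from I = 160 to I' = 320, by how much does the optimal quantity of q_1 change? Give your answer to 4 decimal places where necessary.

Numerically q_2/q_1 = 8.795461, so q_1* = 160/(13.84 + 14·8.795461) = 1.1681.
At I' = 320: q_1* = 2.3362. Change: 2.3362 − 1.1681 = 1.1681.

Δq_1* = 1.1681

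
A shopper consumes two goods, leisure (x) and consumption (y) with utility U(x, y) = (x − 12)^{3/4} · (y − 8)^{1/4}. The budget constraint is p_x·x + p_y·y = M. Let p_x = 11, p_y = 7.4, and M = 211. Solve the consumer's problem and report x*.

x* = 13.35

MRS = 3·(y−8)/(x−12). Tangency with p_x/p_y gives y−8 = (1/3)·(p_x/p_y)·(x−12).
After buying the subsistence bundle (12, 8), a share 0.75 of the remaining income goes to x: x* = 12 + 0.75·(M − 12p_x − 8p_y)/p_x.
Discretionary income = 211 − 12·11 − 8·7.4 = 19.8; x* = 12 + 0.75·19.8/11 = 13.35.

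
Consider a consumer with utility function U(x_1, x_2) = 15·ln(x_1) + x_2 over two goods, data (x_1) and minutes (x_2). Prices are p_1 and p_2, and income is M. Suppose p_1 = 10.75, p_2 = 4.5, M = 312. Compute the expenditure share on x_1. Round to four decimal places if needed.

Set MRS = p_1/p_2: (15/x_1)/1 = p_1/p_2.
So x_1*(p_1,p_2) = 15·p_2/p_1, independent of income; and x_2* = (M − 15·p_2)/p_2.
At the given prices: x_1* = 15·4.5/10.75 = 6.2791, and x_2* = 54.3333.
Expenditure on x_1: 10.75·6.2791 = 67.5; share = 0.2163.

share on x_1 = 0.2163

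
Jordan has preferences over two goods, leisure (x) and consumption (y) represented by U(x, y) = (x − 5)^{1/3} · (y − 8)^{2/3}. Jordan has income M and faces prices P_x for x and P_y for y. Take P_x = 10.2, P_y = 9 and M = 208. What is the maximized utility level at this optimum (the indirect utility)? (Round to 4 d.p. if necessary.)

This is Cobb-Douglas in (x−5, y−8): tangency gives 1/3·P_y·(y−8) = 2/3·P_x·(x−5).
Substituting into the budget: x* = 5 + 1/3·(M − 5·P_x − 8·P_y)/P_x, and y* = 8 + 2/3·(…)/P_y.
Discretionary income = 208 − 5·10.2 − 8·9 = 85; x* = 5 + 1/3·85/10.2 = 7.7778; y* = 8 + 2/3·85/9 = 14.2963.
Utility at the optimum: U(7.7778, 14.2963) = 4.7932.

V = 4.7932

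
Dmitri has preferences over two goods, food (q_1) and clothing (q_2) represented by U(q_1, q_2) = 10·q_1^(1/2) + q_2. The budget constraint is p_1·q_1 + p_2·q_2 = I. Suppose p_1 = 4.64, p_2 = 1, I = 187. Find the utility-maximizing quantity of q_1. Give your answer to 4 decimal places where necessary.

q_1* = 1.1612

Utility is quasi-linear in q_2; the FOC for q_1 is 5/√q_1 = p_1/p_2.
Thus q_1* = (5·p_2/p_1)² — independent of I — with the rest of income spent on q_2.
Plugging in: q_1* = (5·1/4.64)² = 1.1612.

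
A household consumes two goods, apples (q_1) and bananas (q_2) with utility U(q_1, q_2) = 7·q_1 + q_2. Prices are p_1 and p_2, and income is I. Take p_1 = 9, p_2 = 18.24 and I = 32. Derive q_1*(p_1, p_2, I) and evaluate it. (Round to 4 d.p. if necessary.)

q_1* = 3.5556

Linear utility — the consumer picks whichever good has higher MU/price: 7/9 = 0.7778 vs 1/18.24 = 0.0548.
q_1 gives more utility per dollar, so spend all income on q_1: q_1* = I/p_1, q_2* = 0.
Numerically: q_1* = 3.5556, q_2* = 0.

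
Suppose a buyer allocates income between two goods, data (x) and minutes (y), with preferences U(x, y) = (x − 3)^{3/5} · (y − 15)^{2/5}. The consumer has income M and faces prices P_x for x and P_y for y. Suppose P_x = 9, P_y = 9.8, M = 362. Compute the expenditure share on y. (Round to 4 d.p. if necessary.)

This is Cobb-Douglas in (x−3, y−15): tangency gives 0.6·P_y·(y−15) = 0.4·P_x·(x−3).
After buying the subsistence bundle (3, 15), a share 0.6 of the remaining income goes to x: x* = 3 + 0.6·(M − 3P_x − 15P_y)/P_x.
Discretionary income = 362 − 3·9 − 15·9.8 = 188; x* = 3 + 0.6·188/9 = 15.5333; y* = 15 + 0.4·188/9.8 = 22.6735.
Expenditure on y: 9.8·22.6735 = 222.2; share = 0.6138.

share on y = 0.6138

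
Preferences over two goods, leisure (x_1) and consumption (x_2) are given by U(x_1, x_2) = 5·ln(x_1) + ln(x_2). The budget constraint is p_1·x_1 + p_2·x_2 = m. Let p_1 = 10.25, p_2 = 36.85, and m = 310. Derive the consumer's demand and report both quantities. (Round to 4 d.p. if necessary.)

Tangency: MRS = 5·x_2/x_1 = p_1/p_2.
So 5·p_2·x_2 = p_1·x_1; combined with the budget, a share 5/6 of income goes to x_1.
Demand: x_1*(p_1,p_2,m) = 5/6·m/p_1 and x_2* = 1/6·m/p_2.
At p_1=10.25, p_2=36.85, m=310: x_1* = 5/6·310/10.25 = 25.2033, x_2* = 1.4021.

x_1* = 25.2033, x_2* = 1.4021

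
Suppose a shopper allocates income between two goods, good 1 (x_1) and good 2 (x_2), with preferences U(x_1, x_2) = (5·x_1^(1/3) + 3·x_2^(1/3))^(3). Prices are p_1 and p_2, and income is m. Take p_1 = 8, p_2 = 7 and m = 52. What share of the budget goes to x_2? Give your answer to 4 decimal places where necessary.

share on x_2 = 0.3319

From the CES first-order condition, (5/3)·(x_2/x_1)^(2/3) = p_1/p_2.
Hence x_2/x_1 = ((3/5)·p_1/p_2)^(1/(2/3)), i.e. raised to the 1.5 power.
Substitute x_2 = (x_2/x_1)·x_1 into the budget: x_1* = m/(p_1 + p_2·(x_2/x_1)).
Numerically x_2/x_1 = 0.567825, so x_1* = 52/(8 + 7·0.567825) = 4.3425 and x_2* = 0.567825·4.3425 = 2.4658.
Expenditure on x_2: 7·2.4658 = 17.2603; share = 0.3319.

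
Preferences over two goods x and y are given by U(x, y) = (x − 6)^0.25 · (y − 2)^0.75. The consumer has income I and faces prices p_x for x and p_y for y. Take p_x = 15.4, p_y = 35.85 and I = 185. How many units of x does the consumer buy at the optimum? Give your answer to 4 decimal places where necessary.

x* = 6.3393

Substituting into the budget: x* = 6 + 0.25·(I − 6·p_x − 2·p_y)/p_x, and y* = 2 + 0.75·(…)/p_y.
Discretionary income = 185 − 6·15.4 − 2·35.85 = 20.9; x* = 6 + 0.25·20.9/15.4 = 6.3393.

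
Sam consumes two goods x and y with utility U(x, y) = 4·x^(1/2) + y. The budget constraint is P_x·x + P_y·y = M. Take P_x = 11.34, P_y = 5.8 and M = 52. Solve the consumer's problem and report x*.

x* = 1.0464

Thus x* = (2·P_y/P_x)² — independent of M — with the rest of income spent on y.
Plugging in: x* = (2·5.8/11.34)² = 1.0464.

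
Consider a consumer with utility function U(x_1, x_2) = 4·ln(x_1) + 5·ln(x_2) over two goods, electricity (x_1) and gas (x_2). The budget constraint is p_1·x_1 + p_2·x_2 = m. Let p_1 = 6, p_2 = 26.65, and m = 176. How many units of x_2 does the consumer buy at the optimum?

x_2* = 3.669

MU_x_1/MU_x_2 = (4·x_2)/(5·x_1); tangency sets this equal to p_1/p_2.
So 4·p_2·x_2 = 5·p_1·x_1; combined with the budget, a share 4/9 of income goes to x_1.
Demand: x_1*(p_1,p_2,m) = 4/9·m/p_1 and x_2* = 5/9·m/p_2.
At p_1=6, p_2=26.65, m=176: x_2* = 5/9·176/26.65 = 3.669.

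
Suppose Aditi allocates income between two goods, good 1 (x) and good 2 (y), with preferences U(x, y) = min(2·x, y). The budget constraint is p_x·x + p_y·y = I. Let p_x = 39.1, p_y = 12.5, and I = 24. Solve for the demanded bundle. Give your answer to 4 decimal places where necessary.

Leontief preferences: the optimum is at the kink where x/1 = y/2, i.e. y = 2·x.
Budget: p_x·x + p_y·2·x = I, so (p_x + 2·p_y)·x = I.
Demand: x*(p_x,p_y,I) = I/(p_x + 2·p_y), y* = 2·I/(p_x + 2·p_y).
Here 39.1 + 2·12.5 = 64.1, giving x* = 0.3744 and y* = 0.7488.

x* = 0.3744, y* = 0.7488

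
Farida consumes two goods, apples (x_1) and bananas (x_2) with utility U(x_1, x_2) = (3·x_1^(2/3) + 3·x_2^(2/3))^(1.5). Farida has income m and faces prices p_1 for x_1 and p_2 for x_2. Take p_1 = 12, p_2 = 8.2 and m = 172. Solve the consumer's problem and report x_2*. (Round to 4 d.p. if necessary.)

x_2* = 14.2988

From the CES first-order condition, (x_2/x_1)^(1/3) = p_1/p_2.
Hence x_2/x_1 = (p_1/p_2)^(1/(1/3)), i.e. raised to the 3 power.
With the ratio pinned down, the budget gives x_1* = m/(p_1 + p_2·(x_2/x_1)) and x_2* = (x_2/x_1)·x_1*.
Numerically x_2/x_1 = 3.134023, so x_1* = 172/(12 + 8.2·3.134023) = 4.5625 and x_2* = 3.134023·4.5625 = 14.2988.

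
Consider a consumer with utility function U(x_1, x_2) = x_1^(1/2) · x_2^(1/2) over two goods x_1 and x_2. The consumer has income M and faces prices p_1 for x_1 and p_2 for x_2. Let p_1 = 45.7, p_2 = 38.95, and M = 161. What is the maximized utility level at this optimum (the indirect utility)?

Tangency: MRS = x_2/x_1 = p_1/p_2.
So 0.5·p_2·x_2 = 0.5·p_1·x_1; combined with the budget, a share 0.5 of income goes to x_1.
Demand: x_1*(p_1,p_2,M) = 0.5·M/p_1 and x_2* = 0.5·M/p_2.
At p_1=45.7, p_2=38.95, M=161: x_1* = 0.5·161/45.7 = 1.7615, x_2* = 2.0668.
Utility at the optimum: U(1.7615, 2.0668) = 1.908.

V = 1.908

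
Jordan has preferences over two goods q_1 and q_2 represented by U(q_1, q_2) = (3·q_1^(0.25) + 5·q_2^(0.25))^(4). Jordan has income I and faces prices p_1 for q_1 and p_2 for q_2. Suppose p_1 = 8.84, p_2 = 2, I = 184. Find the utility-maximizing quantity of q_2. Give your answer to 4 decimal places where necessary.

q_2* = 70.3169

MU_q_1 ∝ 3·q_1^(-0.75), MU_q_2 ∝ 5·q_2^(-0.75), so MRS = (3/5)·(q_2/q_1)^(0.75) = p_1/p_2.
Solve for the ratio: q_2/q_1 = [(5/3)·p_1/p_2]^(4/3).
With the ratio pinned down, the budget gives q_1* = I/(p_1 + p_2·(q_2/q_1)) and q_2* = (q_2/q_1)·q_1*.
Numerically q_2/q_1 = 14.333801, so q_1* = 184/(8.84 + 2·14.333801) = 4.9057 and q_2* = 14.333801·4.9057 = 70.3169.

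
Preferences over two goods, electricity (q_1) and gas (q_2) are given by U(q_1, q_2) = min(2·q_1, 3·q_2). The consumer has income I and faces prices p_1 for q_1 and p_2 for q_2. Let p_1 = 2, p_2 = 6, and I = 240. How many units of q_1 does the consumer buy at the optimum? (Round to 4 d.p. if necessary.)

q_1* = 40

Demand: q_1*(p_1,p_2,I) = 3·I/(3·p_1 + 2·p_2), q_2* = 2·I/(3·p_1 + 2·p_2).
Here 3·2 + 2·6 = 18, giving q_1* = 40.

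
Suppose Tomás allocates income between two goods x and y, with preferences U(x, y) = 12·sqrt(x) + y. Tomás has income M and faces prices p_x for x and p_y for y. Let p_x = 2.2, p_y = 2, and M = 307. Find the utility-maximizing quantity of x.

Solve: √x = 6·p_y/p_x, so x*(p_x,p_y) = (6·p_y/p_x)², and y* = (M − p_x·x*)/p_y.
Plugging in: x* = (6·2/2.2)² = 29.7521.

x* = 29.7521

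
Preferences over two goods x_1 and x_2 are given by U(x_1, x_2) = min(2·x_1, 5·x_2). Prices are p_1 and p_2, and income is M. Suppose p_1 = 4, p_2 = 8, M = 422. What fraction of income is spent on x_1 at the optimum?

share on x_1 = 0.5556

Demand: x_1*(p_1,p_2,M) = 5·M/(5·p_1 + 2·p_2), x_2* = 2·M/(5·p_1 + 2·p_2).
Here 5·4 + 2·8 = 36, giving x_1* = 58.6111 and x_2* = 23.4444.
Expenditure on x_1: 4·58.6111 = 234.4444; share = 0.5556.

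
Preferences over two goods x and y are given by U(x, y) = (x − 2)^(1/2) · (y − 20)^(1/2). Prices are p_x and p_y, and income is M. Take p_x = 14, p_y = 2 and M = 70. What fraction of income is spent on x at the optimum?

share on x = 0.4143

MRS = (y−20)/(x−2). Tangency with p_x/p_y gives y−20 = (p_x/p_y)·(x−2).
After buying the subsistence bundle (2, 20), a share 0.5 of the remaining income goes to x: x* = 2 + 0.5·(M − 2p_x − 20p_y)/p_x.
Discretionary income = 70 − 2·14 − 20·2 = 2; x* = 2 + 0.5·2/14 = 2.0714; y* = 20 + 0.5·2/2 = 20.5.
Expenditure on x: 14·2.0714 = 29; share = 0.4143.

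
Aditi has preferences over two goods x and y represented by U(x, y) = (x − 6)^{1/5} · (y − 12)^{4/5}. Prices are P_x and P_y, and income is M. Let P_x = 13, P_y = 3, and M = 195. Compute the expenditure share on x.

share on x = 0.4831

After buying the subsistence bundle (6, 12), a share 0.2 of the remaining income goes to x: x* = 6 + 0.2·(M − 6P_x − 12P_y)/P_x.
Discretionary income = 195 − 6·13 − 12·3 = 81; x* = 6 + 0.2·81/13 = 7.2462; y* = 12 + 0.8·81/3 = 33.6.
Expenditure on x: 13·7.2462 = 94.2; share = 0.4831.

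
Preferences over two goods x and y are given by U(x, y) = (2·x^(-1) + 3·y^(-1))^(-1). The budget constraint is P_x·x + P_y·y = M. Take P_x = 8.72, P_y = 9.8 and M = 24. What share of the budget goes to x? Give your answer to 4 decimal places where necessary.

share on x = 0.4351

MU_x ∝ 2·x^(-2), MU_y ∝ 3·y^(-2), so MRS = (2/3)·(y/x)^(2) = P_x/P_y.
Hence y/x = ((3/2)·P_x/P_y)^(1/(2)), i.e. raised to the 0.5 power.
Substitute y = (y/x)·x into the budget: x* = M/(P_x + P_y·(y/x)).
Numerically y/x = 1.15529, so x* = 24/(8.72 + 9.8·1.15529) = 1.1975 and y* = 1.15529·1.1975 = 1.3835.
Expenditure on x: 8.72·1.1975 = 10.4422; share = 0.4351.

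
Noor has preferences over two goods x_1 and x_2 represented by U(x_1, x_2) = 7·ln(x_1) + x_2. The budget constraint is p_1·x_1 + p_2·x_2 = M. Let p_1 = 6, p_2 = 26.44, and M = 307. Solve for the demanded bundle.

x_1* = 30.8467, x_2* = 4.6112

MU_x_1 = 7/x_1, MU_x_2 = 1. Tangency: 7/x_1 = p_1/p_2.
So x_1*(p_1,p_2) = 7·p_2/p_1, independent of income; and x_2* = (M − 7·p_2)/p_2.
At the given prices: x_1* = 7·26.44/6 = 30.8467, and x_2* = 4.6112.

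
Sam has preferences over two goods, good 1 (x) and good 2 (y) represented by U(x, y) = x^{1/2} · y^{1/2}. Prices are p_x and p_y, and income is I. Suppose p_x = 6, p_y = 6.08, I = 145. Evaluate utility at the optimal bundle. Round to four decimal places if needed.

The MRS is y/x. Set MRS = p_x/p_y.
So 0.5·p_y·y = 0.5·p_x·x; combined with the budget, a share 0.5 of income goes to x.
Demand: x*(p_x,p_y,I) = 0.5·I/p_x and y* = 0.5·I/p_y.
At p_x=6, p_y=6.08, I=145: x* = 0.5·145/6 = 12.0833, y* = 11.9243.
Utility at the optimum: U(12.0833, 11.9243) = 12.0036.

V = 12.0036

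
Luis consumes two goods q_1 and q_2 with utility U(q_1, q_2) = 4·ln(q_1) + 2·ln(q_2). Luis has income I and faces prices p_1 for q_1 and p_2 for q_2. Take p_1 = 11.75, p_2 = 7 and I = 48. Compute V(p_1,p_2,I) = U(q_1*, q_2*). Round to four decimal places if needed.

V = 5.6609

Demand: q_1*(p_1,p_2,I) = 2/3·I/p_1 and q_2* = 1/3·I/p_2.
At p_1=11.75, p_2=7, I=48: q_1* = 2/3·48/11.75 = 2.7234, q_2* = 2.2857.
Utility at the optimum: U(2.7234, 2.2857) = 5.6609.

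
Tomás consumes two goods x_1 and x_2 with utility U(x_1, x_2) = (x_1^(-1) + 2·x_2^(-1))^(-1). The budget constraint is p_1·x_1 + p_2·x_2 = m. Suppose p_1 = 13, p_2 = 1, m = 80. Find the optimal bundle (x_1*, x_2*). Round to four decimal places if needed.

x_1* = 4.4201, x_2* = 22.5383

From the CES first-order condition, (1/2)·(x_2/x_1)^(2) = p_1/p_2.
Solve for the ratio: x_2/x_1 = [2·p_1/p_2]^(0.5).
Substitute x_2 = (x_2/x_1)·x_1 into the budget: x_1* = m/(p_1 + p_2·(x_2/x_1)).
Numerically x_2/x_1 = 5.09902, so x_1* = 80/(13 + 1·5.09902) = 4.4201 and x_2* = 5.09902·4.4201 = 22.5383.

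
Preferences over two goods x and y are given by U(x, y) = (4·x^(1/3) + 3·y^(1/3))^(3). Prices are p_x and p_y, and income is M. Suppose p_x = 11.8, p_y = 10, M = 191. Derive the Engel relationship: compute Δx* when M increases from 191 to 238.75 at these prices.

MU_x ∝ 4·x^(-2/3), MU_y ∝ 3·y^(-2/3), so MRS = (4/3)·(y/x)^(2/3) = p_x/p_y.
Solve for the ratio: y/x = [(3/4)·p_x/p_y]^(1.5).
With the ratio pinned down, the budget gives x* = M/(p_x + p_y·(y/x)) and y* = (y/x)·x*.
Numerically y/x = 0.832559, so x* = 191/(11.8 + 10·0.832559) = 9.4904.
At M' = 238.75: x* = 11.863. Change: 11.863 − 9.4904 = 2.3726.

Δx* = 2.3726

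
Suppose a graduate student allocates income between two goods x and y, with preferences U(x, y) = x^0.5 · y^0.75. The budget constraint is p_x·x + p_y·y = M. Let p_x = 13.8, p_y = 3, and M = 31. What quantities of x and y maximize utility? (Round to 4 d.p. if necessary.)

The MRS is (2/3)·y/x. Set MRS = p_x/p_y.
Rearranging, p_y·y = (3/2)·p_x·x. Substituting into the budget gives p_x·x·(1 + (3/2)) = M.
Demand: x*(p_x,p_y,M) = 0.4·M/p_x and y* = 0.6·M/p_y.
At p_x=13.8, p_y=3, M=31: x* = 0.4·31/13.8 = 0.8986, y* = 6.2.

x* = 0.8986, y* = 6.2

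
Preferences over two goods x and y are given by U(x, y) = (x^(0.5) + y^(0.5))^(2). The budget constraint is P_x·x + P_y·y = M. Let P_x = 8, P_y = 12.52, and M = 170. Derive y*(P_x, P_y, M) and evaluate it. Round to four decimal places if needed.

y* = 5.2937

From the CES first-order condition, (y/x)^(0.5) = P_x/P_y.
Solve for the ratio: y/x = [P_x/P_y]^(2).
With the ratio pinned down, the budget gives x* = M/(P_x + P_y·(y/x)) and y* = (y/x)·x*.
Numerically y/x = 0.408292, so x* = 170/(8 + 12.52·0.408292) = 12.9654 and y* = 0.408292·12.9654 = 5.2937.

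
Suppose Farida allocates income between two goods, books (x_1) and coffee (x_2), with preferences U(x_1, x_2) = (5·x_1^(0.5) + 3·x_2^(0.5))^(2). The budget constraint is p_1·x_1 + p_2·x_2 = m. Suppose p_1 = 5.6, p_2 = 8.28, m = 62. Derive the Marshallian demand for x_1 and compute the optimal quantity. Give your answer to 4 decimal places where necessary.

MRS = MU_x_1/MU_x_2 = (5/3)·(x_2/x_1)^(0.5). Set equal to p_1/p_2.
Solve for the ratio: x_2/x_1 = [(3/5)·p_1/p_2]^(2).
Substitute x_2 = (x_2/x_1)·x_1 into the budget: x_1* = m/(p_1 + p_2·(x_2/x_1)).
Numerically x_2/x_1 = 0.164671, so x_1* = 62/(5.6 + 8.28·0.164671) = 8.9036.

x_1* = 8.9036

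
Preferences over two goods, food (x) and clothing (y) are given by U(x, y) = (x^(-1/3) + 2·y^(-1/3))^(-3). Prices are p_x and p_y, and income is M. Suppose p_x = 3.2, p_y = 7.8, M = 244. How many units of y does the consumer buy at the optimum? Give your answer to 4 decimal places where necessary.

y* = 21.1956

MRS = MU_x/MU_y = (1/2)·(y/x)^(4/3). Set equal to p_x/p_y.
Solve for the ratio: y/x = [2·p_x/p_y]^(0.75).
With the ratio pinned down, the budget gives x* = M/(p_x + p_y·(y/x)) and y* = (y/x)·x*.
Numerically y/x = 0.862113, so x* = 244/(3.2 + 7.8·0.862113) = 24.5857 and y* = 0.862113·24.5857 = 21.1956.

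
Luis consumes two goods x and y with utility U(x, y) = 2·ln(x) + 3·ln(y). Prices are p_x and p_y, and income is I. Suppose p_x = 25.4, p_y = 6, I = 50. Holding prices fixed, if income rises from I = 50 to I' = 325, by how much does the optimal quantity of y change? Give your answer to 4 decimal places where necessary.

At p_x=25.4, p_y=6, I=50: y* = 0.6·50/6 = 5.
At I' = 325: y* = 32.5. Change: 32.5 − 5 = 27.5.

Δy* = 27.5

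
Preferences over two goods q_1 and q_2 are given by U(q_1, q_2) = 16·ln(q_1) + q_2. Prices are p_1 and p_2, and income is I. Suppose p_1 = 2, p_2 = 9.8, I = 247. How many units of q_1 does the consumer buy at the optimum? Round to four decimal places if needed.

MU_q_1 = 16/q_1, MU_q_2 = 1. Tangency: 16/q_1 = p_1/p_2.
So q_1*(p_1,p_2) = 16·p_2/p_1, independent of income; and q_2* = (I − 16·p_2)/p_2.
At the given prices: q_1* = 16·9.8/2 = 78.4.

q_1* = 78.4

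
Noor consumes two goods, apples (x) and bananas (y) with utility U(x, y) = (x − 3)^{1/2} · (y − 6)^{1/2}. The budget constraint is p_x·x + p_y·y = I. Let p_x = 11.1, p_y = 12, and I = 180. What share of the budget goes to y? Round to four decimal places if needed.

This is Cobb-Douglas in (x−3, y−6): tangency gives 0.5·p_y·(y−6) = 0.5·p_x·(x−3).
After buying the subsistence bundle (3, 6), a share 0.5 of the remaining income goes to x: x* = 3 + 0.5·(I − 3p_x − 6p_y)/p_x.
Discretionary income = 180 − 3·11.1 − 6·12 = 74.7; x* = 3 + 0.5·74.7/11.1 = 6.3649; y* = 6 + 0.5·74.7/12 = 9.1125.
Expenditure on y: 12·9.1125 = 109.35; share = 0.6075.

share on y = 0.6075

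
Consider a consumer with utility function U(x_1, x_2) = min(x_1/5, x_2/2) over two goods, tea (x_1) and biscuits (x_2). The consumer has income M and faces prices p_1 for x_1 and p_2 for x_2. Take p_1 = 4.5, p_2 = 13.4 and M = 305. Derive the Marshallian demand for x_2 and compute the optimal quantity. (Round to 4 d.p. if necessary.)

Leontief preferences: the optimum is at the kink where x_1/5 = x_2/2, i.e. x_2 = (2/5)·x_1.
Budget: p_1·x_1 + p_2·(2/5)·x_1 = M, so (5·p_1 + 2·p_2)·x_1 = 5·M.
Demand: x_1*(p_1,p_2,M) = 5·M/(5·p_1 + 2·p_2), x_2* = 2·M/(5·p_1 + 2·p_2).
Here 5·4.5 + 2·13.4 = 49.3, giving x_2* = 12.3732.

x_2* = 12.3732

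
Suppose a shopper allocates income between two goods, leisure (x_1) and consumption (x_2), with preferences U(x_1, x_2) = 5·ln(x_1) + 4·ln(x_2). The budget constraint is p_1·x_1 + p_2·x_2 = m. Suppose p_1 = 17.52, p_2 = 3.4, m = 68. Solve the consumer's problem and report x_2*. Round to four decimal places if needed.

x_2* = 8.8889

At p_1=17.52, p_2=3.4, m=68: x_2* = 4/9·68/3.4 = 8.8889.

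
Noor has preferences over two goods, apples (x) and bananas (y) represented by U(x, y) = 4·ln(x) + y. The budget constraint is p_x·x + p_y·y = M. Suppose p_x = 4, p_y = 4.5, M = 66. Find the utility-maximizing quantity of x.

At the given prices: x* = 4·4.5/4 = 4.5.

x* = 4.5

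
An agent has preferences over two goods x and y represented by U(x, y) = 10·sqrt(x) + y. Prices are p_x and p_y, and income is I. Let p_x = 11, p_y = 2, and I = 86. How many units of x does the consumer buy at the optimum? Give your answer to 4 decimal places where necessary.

Utility is quasi-linear in y; the FOC for x is 5/√x = p_x/p_y.
Thus x* = (5·p_y/p_x)² — independent of I — with the rest of income spent on y.
Plugging in: x* = (5·2/11)² = 0.8264.

x* = 0.8264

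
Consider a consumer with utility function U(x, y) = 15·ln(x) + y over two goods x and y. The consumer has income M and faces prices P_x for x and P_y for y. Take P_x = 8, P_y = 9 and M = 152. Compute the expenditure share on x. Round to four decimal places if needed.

share on x = 0.8882

MU_x = 15/x, MU_y = 1. Tangency: 15/x = P_x/P_y.
So x*(P_x,P_y) = 15·P_y/P_x, independent of income; and y* = (M − 15·P_y)/P_y.
At the given prices: x* = 15·9/8 = 16.875, and y* = 1.8889.
Expenditure on x: 8·16.875 = 135; share = 0.8882.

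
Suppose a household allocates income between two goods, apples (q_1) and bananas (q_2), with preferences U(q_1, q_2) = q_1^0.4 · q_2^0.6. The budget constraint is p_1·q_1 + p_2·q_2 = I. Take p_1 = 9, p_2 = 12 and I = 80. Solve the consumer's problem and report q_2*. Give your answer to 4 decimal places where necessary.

q_2* = 4

At p_1=9, p_2=12, I=80: q_2* = 0.6·80/12 = 4.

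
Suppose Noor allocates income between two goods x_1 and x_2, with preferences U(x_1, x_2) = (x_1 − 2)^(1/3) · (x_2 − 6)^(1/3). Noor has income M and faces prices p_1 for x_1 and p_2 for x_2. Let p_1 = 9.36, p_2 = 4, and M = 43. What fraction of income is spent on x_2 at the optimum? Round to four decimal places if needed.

MRS = (x_2−6)/(x_1−2). Tangency with p_1/p_2 gives x_2−6 = (p_1/p_2)·(x_1−2).
Substituting into the budget: x_1* = 2 + 0.5·(M − 2·p_1 − 6·p_2)/p_1, and x_2* = 6 + 0.5·(…)/p_2.
Discretionary income = 43 − 2·9.36 − 6·4 = 0.28; x_1* = 2 + 0.5·0.28/9.36 = 2.015; x_2* = 6 + 0.5·0.28/4 = 6.035.
Expenditure on x_2: 4·6.035 = 24.14; share = 0.5614.

share on x_2 = 0.5614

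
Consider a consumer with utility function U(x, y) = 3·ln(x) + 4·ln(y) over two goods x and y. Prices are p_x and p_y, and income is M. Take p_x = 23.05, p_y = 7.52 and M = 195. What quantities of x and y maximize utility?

MU_x/MU_y = (3·y)/(4·x); tangency sets this equal to p_x/p_y.
So 3·p_y·y = 4·p_x·x; combined with the budget, a share 3/7 of income goes to x.
Demand: x*(p_x,p_y,M) = 3/7·M/p_x and y* = 4/7·M/p_y.
At p_x=23.05, p_y=7.52, M=195: x* = 3/7·195/23.05 = 3.6257, y* = 14.8176.

x* = 3.6257, y* = 14.8176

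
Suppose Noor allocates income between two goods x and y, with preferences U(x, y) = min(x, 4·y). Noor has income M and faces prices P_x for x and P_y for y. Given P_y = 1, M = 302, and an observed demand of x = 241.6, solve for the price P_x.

Leontief preferences: the optimum is at the kink where x/4 = y/1, i.e. y = (1/4)·x.
Budget: P_x·x + P_y·(1/4)·x = M, so (4·P_x + P_y)·x = 4·M.
Demand: x*(P_x,P_y,M) = 4·M/(4·P_x + P_y), y* = M/(4·P_x + P_y).
Set x* = 241.6 in the demand function and solve for P_x: P_x = 1.

P_x = 1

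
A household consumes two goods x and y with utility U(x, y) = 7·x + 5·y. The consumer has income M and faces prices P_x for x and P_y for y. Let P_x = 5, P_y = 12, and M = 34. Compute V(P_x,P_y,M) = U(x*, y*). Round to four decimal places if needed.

V = 47.6

Linear utility — the consumer picks whichever good has higher MU/price: 7/5 = 1.4 vs 5/12 = 0.4167.
x gives more utility per dollar, so spend all income on x: x* = M/P_x, y* = 0.
Numerically: x* = 6.8, y* = 0.
Utility at the optimum: U(6.8, 0) = 47.6.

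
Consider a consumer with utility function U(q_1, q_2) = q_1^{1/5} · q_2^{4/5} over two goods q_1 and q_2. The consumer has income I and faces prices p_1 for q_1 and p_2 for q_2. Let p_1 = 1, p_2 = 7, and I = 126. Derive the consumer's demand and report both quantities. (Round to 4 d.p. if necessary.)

The MRS is (1/4)·q_2/q_1. Set MRS = p_1/p_2.
So 0.2·p_2·q_2 = 0.8·p_1·q_1; combined with the budget, a share 0.2 of income goes to q_1.
Demand: q_1*(p_1,p_2,I) = 0.2·I/p_1 and q_2* = 0.8·I/p_2.
At p_1=1, p_2=7, I=126: q_1* = 0.2·126/1 = 25.2, q_2* = 14.4.

q_1* = 25.2, q_2* = 14.4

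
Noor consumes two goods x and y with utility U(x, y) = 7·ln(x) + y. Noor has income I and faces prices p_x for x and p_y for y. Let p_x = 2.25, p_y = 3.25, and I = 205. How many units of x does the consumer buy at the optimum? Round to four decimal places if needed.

x* = 10.1111

Set MRS = p_x/p_y: (7/x)/1 = p_x/p_y.
So x*(p_x,p_y) = 7·p_y/p_x, independent of income; and y* = (I − 7·p_y)/p_y.
At the given prices: x* = 7·3.25/2.25 = 10.1111.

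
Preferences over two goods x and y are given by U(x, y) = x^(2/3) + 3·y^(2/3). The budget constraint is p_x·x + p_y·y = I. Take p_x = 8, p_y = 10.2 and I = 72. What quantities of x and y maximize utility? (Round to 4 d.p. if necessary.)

MU_x ∝ x^(-1/3), MU_y ∝ 3·y^(-1/3), so MRS = (1/3)·(y/x)^(1/3) = p_x/p_y.
Hence y/x = (3·p_x/p_y)^(1/(1/3)), i.e. raised to the 3 power.
With the ratio pinned down, the budget gives x* = I/(p_x + p_y·(y/x)) and y* = (y/x)·x*.
Numerically y/x = 13.026664, so x* = 72/(8 + 10.2·13.026664) = 0.5111 and y* = 13.026664·0.5111 = 6.658.

x* = 0.5111, y* = 6.658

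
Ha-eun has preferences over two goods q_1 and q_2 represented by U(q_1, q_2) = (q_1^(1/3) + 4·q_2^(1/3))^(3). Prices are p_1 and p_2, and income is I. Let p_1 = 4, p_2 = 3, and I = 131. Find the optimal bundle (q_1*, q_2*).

q_1* = 3.199, q_2* = 39.4013

From the CES first-order condition, (1/4)·(q_2/q_1)^(2/3) = p_1/p_2.
Hence q_2/q_1 = (4·p_1/p_2)^(1/(2/3)), i.e. raised to the 1.5 power.
With the ratio pinned down, the budget gives q_1* = I/(p_1 + p_2·(q_2/q_1)) and q_2* = (q_2/q_1)·q_1*.
Numerically q_2/q_1 = 12.316806, so q_1* = 131/(4 + 3·12.316806) = 3.199 and q_2* = 12.316806·3.199 = 39.4013.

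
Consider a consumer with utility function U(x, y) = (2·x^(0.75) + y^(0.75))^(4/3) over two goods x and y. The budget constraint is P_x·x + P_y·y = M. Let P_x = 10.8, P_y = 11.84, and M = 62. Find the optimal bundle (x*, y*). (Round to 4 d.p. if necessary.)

From the CES first-order condition, 2·(y/x)^(0.25) = P_x/P_y.
Solve for the ratio: y/x = [(1/2)·P_x/P_y]^(4).
Substitute y = (y/x)·x into the budget: x* = M/(P_x + P_y·(y/x)).
Numerically y/x = 0.043268, so x* = 62/(10.8 + 11.84·0.043268) = 5.4808 and y* = 0.043268·5.4808 = 0.2371.

x* = 5.4808, y* = 0.2371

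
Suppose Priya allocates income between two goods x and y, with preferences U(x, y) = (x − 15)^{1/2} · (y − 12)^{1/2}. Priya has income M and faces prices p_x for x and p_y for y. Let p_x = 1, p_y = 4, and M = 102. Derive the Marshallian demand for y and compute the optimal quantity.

y* = 16.875

Let x' = x−15, y' = y−12. MRS = y'/x' = p_x/p_y.
After buying the subsistence bundle (15, 12), a share 0.5 of the remaining income goes to x: x* = 15 + 0.5·(M − 15p_x − 12p_y)/p_x.
Discretionary income = 102 − 15·1 − 12·4 = 39; y* = 12 + 0.5·39/4 = 16.875.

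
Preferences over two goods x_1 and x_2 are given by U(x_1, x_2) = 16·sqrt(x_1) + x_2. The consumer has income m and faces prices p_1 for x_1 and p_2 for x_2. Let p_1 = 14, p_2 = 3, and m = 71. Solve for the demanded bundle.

x_1* = 2.9388, x_2* = 9.9524

Solve: √x_1 = 8·p_2/p_1, so x_1*(p_1,p_2) = (8·p_2/p_1)², and x_2* = (m − p_1·x_1*)/p_2.
Plugging in: x_1* = (8·3/14)² = 2.9388, x_2* = 9.9524.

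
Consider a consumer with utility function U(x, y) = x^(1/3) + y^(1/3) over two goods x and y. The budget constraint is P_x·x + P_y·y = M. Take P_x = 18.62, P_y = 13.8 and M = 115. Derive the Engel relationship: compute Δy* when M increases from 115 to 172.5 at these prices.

Δy* = 2.2391

MRS = MU_x/MU_y = (y/x)^(2/3). Set equal to P_x/P_y.
Solve for the ratio: y/x = [P_x/P_y]^(1.5).
With the ratio pinned down, the budget gives x* = M/(P_x + P_y·(y/x)) and y* = (y/x)·x*.
Numerically y/x = 1.567295, so x* = 115/(18.62 + 13.8·1.567295) = 2.8572 and y* = 1.567295·2.8572 = 4.4781.
At M' = 172.5: y* = 6.7172. Change: 6.7172 − 4.4781 = 2.2391.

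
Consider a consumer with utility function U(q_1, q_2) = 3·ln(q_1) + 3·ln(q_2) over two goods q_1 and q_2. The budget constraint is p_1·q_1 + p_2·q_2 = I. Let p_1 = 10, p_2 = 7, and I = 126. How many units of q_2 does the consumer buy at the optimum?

q_2* = 9

The MRS is q_2/q_1. Set MRS = p_1/p_2.
Rearranging, p_2·q_2 = p_1·q_1. Substituting into the budget gives p_1·q_1·(1 + 1) = I.
Demand: q_1*(p_1,p_2,I) = 0.5·I/p_1 and q_2* = 0.5·I/p_2.
At p_1=10, p_2=7, I=126: q_2* = 0.5·126/7 = 9.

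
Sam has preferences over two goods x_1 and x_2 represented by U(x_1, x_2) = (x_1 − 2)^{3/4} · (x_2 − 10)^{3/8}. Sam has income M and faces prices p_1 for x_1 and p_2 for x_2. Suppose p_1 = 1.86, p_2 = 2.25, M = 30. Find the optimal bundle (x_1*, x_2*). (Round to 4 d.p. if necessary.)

MRS = 2·(x_2−10)/(x_1−2). Tangency with p_1/p_2 gives x_2−10 = (1/2)·(p_1/p_2)·(x_1−2).
Substituting into the budget: x_1* = 2 + 2/3·(M − 2·p_1 − 10·p_2)/p_1, and x_2* = 10 + 1/3·(…)/p_2.
Discretionary income = 30 − 2·1.86 − 10·2.25 = 3.78; x_1* = 2 + 2/3·3.78/1.86 = 3.3548; x_2* = 10 + 1/3·3.78/2.25 = 10.56.

x_1* = 3.3548, x_2* = 10.56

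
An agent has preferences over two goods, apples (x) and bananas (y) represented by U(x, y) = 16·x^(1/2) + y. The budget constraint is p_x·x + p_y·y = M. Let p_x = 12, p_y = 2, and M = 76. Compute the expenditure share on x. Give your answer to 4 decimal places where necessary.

Utility is quasi-linear in y; the FOC for x is 8/√x = p_x/p_y.
Solve: √x = 8·p_y/p_x, so x*(p_x,p_y) = (8·p_y/p_x)², and y* = (M − p_x·x*)/p_y.
Plugging in: x* = (8·2/12)² = 1.7778, y* = 27.3333.
Expenditure on x: 12·1.7778 = 21.3333; share = 0.2807.

share on x = 0.2807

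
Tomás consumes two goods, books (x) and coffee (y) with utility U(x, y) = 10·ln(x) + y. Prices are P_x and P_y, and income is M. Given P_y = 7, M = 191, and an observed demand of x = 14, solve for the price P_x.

MU_x = 10/x, MU_y = 1. Tangency: 10/x = P_x/P_y.
So x*(P_x,P_y) = 10·P_y/P_x, independent of income; and y* = (M − 10·P_y)/P_y.
Set x* = 14 in the demand function and solve for P_x: P_x = 5.

P_x = 5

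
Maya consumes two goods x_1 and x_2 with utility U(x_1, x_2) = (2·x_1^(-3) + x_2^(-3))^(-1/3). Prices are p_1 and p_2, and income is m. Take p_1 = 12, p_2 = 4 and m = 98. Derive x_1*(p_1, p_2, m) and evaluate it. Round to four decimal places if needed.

From the CES first-order condition, 2·(x_2/x_1)^(4) = p_1/p_2.
Solve for the ratio: x_2/x_1 = [(1/2)·p_1/p_2]^(0.25).
With the ratio pinned down, the budget gives x_1* = m/(p_1 + p_2·(x_2/x_1)) and x_2* = (x_2/x_1)·x_1*.
Numerically x_2/x_1 = 1.106682, so x_1* = 98/(12 + 4·1.106682) = 5.9659.

x_1* = 5.9659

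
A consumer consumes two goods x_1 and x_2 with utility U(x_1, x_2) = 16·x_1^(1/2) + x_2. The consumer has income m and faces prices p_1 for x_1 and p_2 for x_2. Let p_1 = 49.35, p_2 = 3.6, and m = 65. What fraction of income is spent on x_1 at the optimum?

Set MRS = p_1/p_2: 8·x_1^(−1/2) = p_1/p_2.
Solve: √x_1 = 8·p_2/p_1, so x_1*(p_1,p_2) = (8·p_2/p_1)², and x_2* = (m − p_1·x_1*)/p_2.
Plugging in: x_1* = (8·3.6/49.35)² = 0.3406, x_2* = 13.3869.
Expenditure on x_1: 49.35·0.3406 = 16.8073; share = 0.2586.

share on x_1 = 0.2586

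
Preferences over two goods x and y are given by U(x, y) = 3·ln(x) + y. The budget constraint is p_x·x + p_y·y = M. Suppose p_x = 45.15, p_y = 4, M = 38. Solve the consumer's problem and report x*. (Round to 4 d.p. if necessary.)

Set MRS = p_x/p_y: (3/x)/1 = p_x/p_y.
So x*(p_x,p_y) = 3·p_y/p_x, independent of income; and y* = (M − 3·p_y)/p_y.
At the given prices: x* = 3·4/45.15 = 0.2658.

x* = 0.2658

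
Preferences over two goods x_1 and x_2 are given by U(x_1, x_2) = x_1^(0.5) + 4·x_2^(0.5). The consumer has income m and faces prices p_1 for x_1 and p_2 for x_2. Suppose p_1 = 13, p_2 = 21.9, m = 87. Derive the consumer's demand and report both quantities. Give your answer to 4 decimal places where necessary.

x_1* = 0.6375, x_2* = 3.5942

MRS = MU_x_1/MU_x_2 = (1/4)·(x_2/x_1)^(0.5). Set equal to p_1/p_2.
Hence x_2/x_1 = (4·p_1/p_2)^(1/(0.5)), i.e. raised to the 2 power.
Substitute x_2 = (x_2/x_1)·x_1 into the budget: x_1* = m/(p_1 + p_2·(x_2/x_1)).
Numerically x_2/x_1 = 5.637914, so x_1* = 87/(13 + 21.9·5.637914) = 0.6375 and x_2* = 5.637914·0.6375 = 3.5942.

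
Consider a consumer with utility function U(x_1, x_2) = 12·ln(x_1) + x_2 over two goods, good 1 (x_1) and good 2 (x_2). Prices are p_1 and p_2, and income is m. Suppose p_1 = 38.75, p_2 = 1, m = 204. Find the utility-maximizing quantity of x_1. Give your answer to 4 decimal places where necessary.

Set MRS = p_1/p_2: (12/x_1)/1 = p_1/p_2.
So x_1*(p_1,p_2) = 12·p_2/p_1, independent of income; and x_2* = (m − 12·p_2)/p_2.
At the given prices: x_1* = 12·1/38.75 = 0.3097.

x_1* = 0.3097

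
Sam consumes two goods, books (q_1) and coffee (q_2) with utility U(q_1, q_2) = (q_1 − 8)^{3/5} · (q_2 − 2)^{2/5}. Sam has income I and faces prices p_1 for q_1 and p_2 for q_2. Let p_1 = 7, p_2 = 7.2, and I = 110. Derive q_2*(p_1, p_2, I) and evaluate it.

q_2* = 4.2

Let q_1' = q_1−8, q_2' = q_2−2. MRS = (3/2)·q_2'/q_1' = p_1/p_2.
After buying the subsistence bundle (8, 2), a share 0.6 of the remaining income goes to q_1: q_1* = 8 + 0.6·(I − 8p_1 − 2p_2)/p_1.
Discretionary income = 110 − 8·7 − 2·7.2 = 39.6; q_2* = 2 + 0.4·39.6/7.2 = 4.2.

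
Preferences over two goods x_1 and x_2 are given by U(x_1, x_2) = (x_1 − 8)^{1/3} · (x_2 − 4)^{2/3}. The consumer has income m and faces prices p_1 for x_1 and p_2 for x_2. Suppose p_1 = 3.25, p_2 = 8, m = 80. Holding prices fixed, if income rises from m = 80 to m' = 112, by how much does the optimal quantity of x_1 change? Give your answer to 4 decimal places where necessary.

Δx_1* = 3.2821

MRS = (1/2)·(x_2−4)/(x_1−8). Tangency with p_1/p_2 gives x_2−4 = 2·(p_1/p_2)·(x_1−8).
After buying the subsistence bundle (8, 4), a share 1/3 of the remaining income goes to x_1: x_1* = 8 + 1/3·(m − 8p_1 − 4p_2)/p_1.
Discretionary income = 80 − 8·3.25 − 4·8 = 22; x_1* = 8 + 1/3·22/3.25 = 10.2564.
At m' = 112: x_1* = 13.5385. Change: 13.5385 − 10.2564 = 3.2821.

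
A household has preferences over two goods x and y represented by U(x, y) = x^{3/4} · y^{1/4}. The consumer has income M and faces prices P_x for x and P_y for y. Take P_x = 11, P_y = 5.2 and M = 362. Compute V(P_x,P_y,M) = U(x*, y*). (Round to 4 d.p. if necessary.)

At P_x=11, P_y=5.2, M=362: x* = 0.75·362/11 = 24.6818, y* = 17.4038.
Utility at the optimum: U(24.6818, 17.4038) = 22.6175.

V = 22.6175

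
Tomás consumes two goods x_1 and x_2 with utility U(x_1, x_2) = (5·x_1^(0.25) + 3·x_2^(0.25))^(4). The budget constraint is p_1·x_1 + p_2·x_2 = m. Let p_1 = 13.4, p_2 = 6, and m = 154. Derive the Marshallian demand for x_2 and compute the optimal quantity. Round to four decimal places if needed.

MU_x_1 ∝ 5·x_1^(-0.75), MU_x_2 ∝ 3·x_2^(-0.75), so MRS = (5/3)·(x_2/x_1)^(0.75) = p_1/p_2.
Hence x_2/x_1 = ((3/5)·p_1/p_2)^(1/(0.75)), i.e. raised to the 4/3 power.
Substitute x_2 = (x_2/x_1)·x_1 into the budget: x_1* = m/(p_1 + p_2·(x_2/x_1)).
Numerically x_2/x_1 = 1.477315, so x_1* = 154/(13.4 + 6·1.477315) = 6.917 and x_2* = 1.477315·6.917 = 10.2186.

x_2* = 10.2186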